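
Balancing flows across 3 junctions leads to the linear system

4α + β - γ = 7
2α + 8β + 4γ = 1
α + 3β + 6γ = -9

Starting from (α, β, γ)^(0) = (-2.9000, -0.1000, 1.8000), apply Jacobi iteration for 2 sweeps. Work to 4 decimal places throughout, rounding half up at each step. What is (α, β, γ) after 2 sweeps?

Iteration 1:
  α = (7 - (1)·-0.1000 - (-1)·1.8000) / (4) = 2.2250
  β = (1 - (2)·-2.9000 - (4)·1.8000) / (8) = -0.0500
  γ = (-9 - (1)·-2.9000 - (3)·-0.1000) / (6) = -0.9667
Iteration 2:
  α = (7 - (1)·-0.0500 - (-1)·-0.9667) / (4) = 1.5208
  β = (1 - (2)·2.2250 - (4)·-0.9667) / (8) = 0.0521
  γ = (-9 - (1)·2.2250 - (3)·-0.0500) / (6) = -1.8458

(1.5208, 0.0521, -1.8458)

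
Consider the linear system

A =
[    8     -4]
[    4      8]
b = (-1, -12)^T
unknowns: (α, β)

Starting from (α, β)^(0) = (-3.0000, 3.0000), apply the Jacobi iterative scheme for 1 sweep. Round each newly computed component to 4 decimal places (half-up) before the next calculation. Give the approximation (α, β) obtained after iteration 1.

Iteration 1:
  α = (-1 - (-4)·3.0000) / (8) = 1.3750
  β = (-12 - (4)·-3.0000) / (8) = 0.0000

(1.3750, 0.0000)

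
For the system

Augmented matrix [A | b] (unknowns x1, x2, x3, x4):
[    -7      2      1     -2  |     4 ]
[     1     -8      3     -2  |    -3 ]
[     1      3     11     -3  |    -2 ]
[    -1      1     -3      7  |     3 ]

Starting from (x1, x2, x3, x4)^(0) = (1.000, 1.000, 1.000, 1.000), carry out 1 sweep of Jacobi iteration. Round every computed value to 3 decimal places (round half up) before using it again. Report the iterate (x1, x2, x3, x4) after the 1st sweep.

(-0.429, 0.625, -0.273, 0.857)

Iteration 1:
  x1 = (4 - (2)·1.000 - (1)·1.000 - (-2)·1.000) / (-7) = -0.429
  x2 = (-3 - (1)·1.000 - (3)·1.000 - (-2)·1.000) / (-8) = 0.625
  x3 = (-2 - (1)·1.000 - (3)·1.000 - (-3)·1.000) / (11) = -0.273
  x4 = (3 - (-1)·1.000 - (1)·1.000 - (-3)·1.000) / (7) = 0.857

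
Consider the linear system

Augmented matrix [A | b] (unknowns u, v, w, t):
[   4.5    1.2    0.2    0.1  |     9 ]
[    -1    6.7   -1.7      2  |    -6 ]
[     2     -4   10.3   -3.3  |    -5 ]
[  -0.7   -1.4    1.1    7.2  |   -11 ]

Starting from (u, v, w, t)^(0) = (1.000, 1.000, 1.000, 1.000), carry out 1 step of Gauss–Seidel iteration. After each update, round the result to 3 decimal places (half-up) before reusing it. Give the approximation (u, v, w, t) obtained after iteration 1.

Iteration 1:
  u = (9 - (1.2)·1.000 - (0.2)·1.000 - (0.1)·1.000) / (4.5) = 1.667
  v = (-6 - (-1)·1.667 - (-1.7)·1.000 - (2)·1.000) / (6.7) = -0.691
  w = (-5 - (2)·1.667 - (-4)·-0.691 - (-3.3)·1.000) / (10.3) = -0.757
  t = (-11 - (-0.7)·1.667 - (-1.4)·-0.691 - (1.1)·-0.757) / (7.2) = -1.384

(1.667, -0.691, -0.757, -1.384)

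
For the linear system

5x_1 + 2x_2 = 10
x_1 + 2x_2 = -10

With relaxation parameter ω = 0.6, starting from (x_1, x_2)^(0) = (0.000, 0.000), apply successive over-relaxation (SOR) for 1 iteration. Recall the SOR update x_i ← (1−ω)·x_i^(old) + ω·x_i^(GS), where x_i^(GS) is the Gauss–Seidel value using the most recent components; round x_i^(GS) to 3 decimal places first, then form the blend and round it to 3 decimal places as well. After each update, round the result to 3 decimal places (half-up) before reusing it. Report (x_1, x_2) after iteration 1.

Iteration 1:
  x_1: GS value = (10 - (2)·0.000) / (5) = 2.000;  x_1 ← (1−ω)·0.000 + ω·2.000 = 1.200
  x_2: GS value = (-10 - (1)·1.200) / (2) = -5.600;  x_2 ← (1−ω)·0.000 + ω·-5.600 = -3.360

(1.200, -3.360)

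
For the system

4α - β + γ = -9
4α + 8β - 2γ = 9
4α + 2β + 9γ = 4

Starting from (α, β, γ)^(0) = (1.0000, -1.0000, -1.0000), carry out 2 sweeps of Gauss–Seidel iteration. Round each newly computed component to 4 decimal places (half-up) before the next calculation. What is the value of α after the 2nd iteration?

Iteration 1:
  α = (-9 - (-1)·-1.0000 - (1)·-1.0000) / (4) = -2.2500
  β = (9 - (4)·-2.2500 - (-2)·-1.0000) / (8) = 2.0000
  γ = (4 - (4)·-2.2500 - (2)·2.0000) / (9) = 1.0000
Iteration 2:
  α = (-9 - (-1)·2.0000 - (1)·1.0000) / (4) = -2.0000
  β = (9 - (4)·-2.0000 - (-2)·1.0000) / (8) = 2.3750
  γ = (4 - (4)·-2.0000 - (2)·2.3750) / (9) = 0.8056

-2.0000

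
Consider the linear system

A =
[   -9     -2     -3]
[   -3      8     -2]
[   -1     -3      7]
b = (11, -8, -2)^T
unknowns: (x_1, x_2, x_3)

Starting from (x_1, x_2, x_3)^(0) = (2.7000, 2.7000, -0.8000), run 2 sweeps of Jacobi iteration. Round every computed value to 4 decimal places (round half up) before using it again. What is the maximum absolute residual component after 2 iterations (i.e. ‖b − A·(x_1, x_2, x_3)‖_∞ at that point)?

7.6995

Iteration 1:
  x_1 = (11 - (-2)·2.7000 - (-3)·-0.8000) / (-9) = -1.5556
  x_2 = (-8 - (-3)·2.7000 - (-2)·-0.8000) / (8) = -0.1875
  x_3 = (-2 - (-1)·2.7000 - (-3)·2.7000) / (7) = 1.2571
Iteration 2:
  x_1 = (11 - (-2)·-0.1875 - (-3)·1.2571) / (-9) = -1.5996
  x_2 = (-8 - (-3)·-1.5556 - (-2)·1.2571) / (8) = -1.2691
  x_3 = (-2 - (-1)·-1.5556 - (-3)·-0.1875) / (7) = -0.5883
Residual b − A·x = (-7.6995, -3.8226, -3.2888); ∞-norm = 7.6995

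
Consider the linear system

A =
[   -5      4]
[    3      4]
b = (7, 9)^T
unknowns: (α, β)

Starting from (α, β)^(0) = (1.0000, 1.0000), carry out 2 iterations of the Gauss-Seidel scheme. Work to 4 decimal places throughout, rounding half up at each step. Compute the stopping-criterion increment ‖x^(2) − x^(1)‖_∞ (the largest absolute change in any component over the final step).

1.3600

Iteration 1:
  α = (7 - (4)·1.0000) / (-5) = -0.6000
  β = (9 - (3)·-0.6000) / (4) = 2.7000
Iteration 2:
  α = (7 - (4)·2.7000) / (-5) = 0.7600
  β = (9 - (3)·0.7600) / (4) = 1.6800
Change: (1.3600, -1.0200) → max |·| = 1.3600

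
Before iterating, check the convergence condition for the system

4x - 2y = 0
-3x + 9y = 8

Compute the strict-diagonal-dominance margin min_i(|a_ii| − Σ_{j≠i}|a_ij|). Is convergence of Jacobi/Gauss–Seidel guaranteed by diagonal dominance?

2

row 1: |4| − (2) = 2
row 2: |9| − (3) = 6
minimum over rows = 2 → strictly diagonally dominant (convergence guaranteed)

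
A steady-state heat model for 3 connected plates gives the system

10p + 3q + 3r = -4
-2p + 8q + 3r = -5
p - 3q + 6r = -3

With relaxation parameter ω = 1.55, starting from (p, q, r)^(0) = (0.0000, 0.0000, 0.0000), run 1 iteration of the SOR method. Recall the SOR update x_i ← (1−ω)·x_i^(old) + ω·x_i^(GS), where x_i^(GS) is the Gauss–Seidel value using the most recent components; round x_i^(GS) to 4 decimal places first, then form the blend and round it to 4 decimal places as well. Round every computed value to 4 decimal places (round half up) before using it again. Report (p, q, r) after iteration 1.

Iteration 1:
  p: GS value = (-4 - (3)·0.0000 - (3)·0.0000) / (10) = -0.4000;  p ← (1−ω)·0.0000 + ω·-0.4000 = -0.6200
  q: GS value = (-5 - (-2)·-0.6200 - (3)·0.0000) / (8) = -0.7800;  q ← (1−ω)·0.0000 + ω·-0.7800 = -1.2090
  r: GS value = (-3 - (1)·-0.6200 - (-3)·-1.2090) / (6) = -1.0012;  r ← (1−ω)·0.0000 + ω·-1.0012 = -1.5519

(-0.6200, -1.2090, -1.5519)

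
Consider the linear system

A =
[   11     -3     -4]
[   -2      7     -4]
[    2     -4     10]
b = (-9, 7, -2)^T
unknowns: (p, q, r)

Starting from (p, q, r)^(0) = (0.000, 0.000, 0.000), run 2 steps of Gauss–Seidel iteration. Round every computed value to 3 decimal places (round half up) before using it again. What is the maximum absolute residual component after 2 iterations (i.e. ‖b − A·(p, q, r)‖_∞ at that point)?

Iteration 1:
  p = (-9 - (-3)·0.000 - (-4)·0.000) / (11) = -0.818
  q = (7 - (-2)·-0.818 - (-4)·0.000) / (7) = 0.766
  r = (-2 - (2)·-0.818 - (-4)·0.766) / (10) = 0.270
Iteration 2:
  p = (-9 - (-3)·0.766 - (-4)·0.270) / (11) = -0.511
  q = (7 - (-2)·-0.511 - (-4)·0.270) / (7) = 1.008
  r = (-2 - (2)·-0.511 - (-4)·1.008) / (10) = 0.305
Residual b − A·x = (0.865, 0.142, 0.004); ∞-norm = 0.865

0.865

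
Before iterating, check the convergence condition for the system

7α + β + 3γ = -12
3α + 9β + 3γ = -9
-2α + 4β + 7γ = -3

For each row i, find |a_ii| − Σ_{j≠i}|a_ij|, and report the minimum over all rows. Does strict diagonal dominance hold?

1

row 1: |7| − (1+3) = 3
row 2: |9| − (3+3) = 3
row 3: |7| − (2+4) = 1
minimum over rows = 1 → strictly diagonally dominant (convergence guaranteed)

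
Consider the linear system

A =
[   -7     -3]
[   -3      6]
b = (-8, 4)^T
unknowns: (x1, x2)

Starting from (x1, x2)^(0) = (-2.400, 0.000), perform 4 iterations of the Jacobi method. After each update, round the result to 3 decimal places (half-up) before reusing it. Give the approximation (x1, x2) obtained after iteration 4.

(0.563, 0.973)

Iteration 1:
  x1 = (-8 - (-3)·0.000) / (-7) = 1.143
  x2 = (4 - (-3)·-2.400) / (6) = -0.533
Iteration 2:
  x1 = (-8 - (-3)·-0.533) / (-7) = 1.371
  x2 = (4 - (-3)·1.143) / (6) = 1.238
Iteration 3:
  x1 = (-8 - (-3)·1.238) / (-7) = 0.612
  x2 = (4 - (-3)·1.371) / (6) = 1.352
Iteration 4:
  x1 = (-8 - (-3)·1.352) / (-7) = 0.563
  x2 = (4 - (-3)·0.612) / (6) = 0.973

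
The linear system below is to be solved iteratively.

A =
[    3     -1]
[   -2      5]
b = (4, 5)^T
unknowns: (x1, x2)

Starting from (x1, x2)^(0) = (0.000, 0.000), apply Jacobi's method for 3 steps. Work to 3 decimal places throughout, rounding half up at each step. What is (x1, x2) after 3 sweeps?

Iteration 1:
  x1 = (4 - (-1)·0.000) / (3) = 1.333
  x2 = (5 - (-2)·0.000) / (5) = 1.000
Iteration 2:
  x1 = (4 - (-1)·1.000) / (3) = 1.667
  x2 = (5 - (-2)·1.333) / (5) = 1.533
Iteration 3:
  x1 = (4 - (-1)·1.533) / (3) = 1.844
  x2 = (5 - (-2)·1.667) / (5) = 1.667

(1.844, 1.667)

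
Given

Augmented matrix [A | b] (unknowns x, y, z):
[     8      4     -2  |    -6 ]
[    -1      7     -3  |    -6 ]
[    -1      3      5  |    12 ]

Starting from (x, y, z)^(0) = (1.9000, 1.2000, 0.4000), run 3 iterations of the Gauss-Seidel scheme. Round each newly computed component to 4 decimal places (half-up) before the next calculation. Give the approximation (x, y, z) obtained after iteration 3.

(-0.3512, 0.0647, 2.2909)

Iteration 1:
  x = (-6 - (4)·1.2000 - (-2)·0.4000) / (8) = -1.2500
  y = (-6 - (-1)·-1.2500 - (-3)·0.4000) / (7) = -0.8643
  z = (12 - (-1)·-1.2500 - (3)·-0.8643) / (5) = 2.6686
Iteration 2:
  x = (-6 - (4)·-0.8643 - (-2)·2.6686) / (8) = 0.3493
  y = (-6 - (-1)·0.3493 - (-3)·2.6686) / (7) = 0.3364
  z = (12 - (-1)·0.3493 - (3)·0.3364) / (5) = 2.2680
Iteration 3:
  x = (-6 - (4)·0.3364 - (-2)·2.2680) / (8) = -0.3512
  y = (-6 - (-1)·-0.3512 - (-3)·2.2680) / (7) = 0.0647
  z = (12 - (-1)·-0.3512 - (3)·0.0647) / (5) = 2.2909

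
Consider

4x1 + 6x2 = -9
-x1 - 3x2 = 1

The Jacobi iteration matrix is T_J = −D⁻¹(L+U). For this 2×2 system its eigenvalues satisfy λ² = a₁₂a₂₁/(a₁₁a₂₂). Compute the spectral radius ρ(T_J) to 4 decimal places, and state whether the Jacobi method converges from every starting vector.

0.7071

a₁₂a₂₁/(a₁₁a₂₂) = (6)·(-1) / ((4)·(-3)) = 0.500000
ρ = √|0.500000| = √0.500000 = 0.7071
ρ < 1, so Jacobi converges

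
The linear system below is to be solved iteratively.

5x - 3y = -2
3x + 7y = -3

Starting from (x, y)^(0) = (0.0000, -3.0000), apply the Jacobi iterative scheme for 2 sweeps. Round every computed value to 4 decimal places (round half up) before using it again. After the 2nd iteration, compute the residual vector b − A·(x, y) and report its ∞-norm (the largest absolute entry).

4.6285

Iteration 1:
  x = (-2 - (-3)·-3.0000) / (5) = -2.2000
  y = (-3 - (3)·0.0000) / (7) = -0.4286
Iteration 2:
  x = (-2 - (-3)·-0.4286) / (5) = -0.6572
  y = (-3 - (3)·-2.2000) / (7) = 0.5143
Residual b − A·x = (2.8289, -4.6285); ∞-norm = 4.6285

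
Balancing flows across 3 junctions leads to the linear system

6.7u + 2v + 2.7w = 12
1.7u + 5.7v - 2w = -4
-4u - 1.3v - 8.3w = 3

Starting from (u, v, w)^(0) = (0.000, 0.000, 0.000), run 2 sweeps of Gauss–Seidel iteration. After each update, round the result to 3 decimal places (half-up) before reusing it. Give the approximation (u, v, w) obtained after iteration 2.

(2.575, -1.831, -1.316)

Iteration 1:
  u = (12 - (2)·0.000 - (2.7)·0.000) / (6.7) = 1.791
  v = (-4 - (1.7)·1.791 - (-2)·0.000) / (5.7) = -1.236
  w = (3 - (-4)·1.791 - (-1.3)·-1.236) / (-8.3) = -1.031
Iteration 2:
  u = (12 - (2)·-1.236 - (2.7)·-1.031) / (6.7) = 2.575
  v = (-4 - (1.7)·2.575 - (-2)·-1.031) / (5.7) = -1.831
  w = (3 - (-4)·2.575 - (-1.3)·-1.831) / (-8.3) = -1.316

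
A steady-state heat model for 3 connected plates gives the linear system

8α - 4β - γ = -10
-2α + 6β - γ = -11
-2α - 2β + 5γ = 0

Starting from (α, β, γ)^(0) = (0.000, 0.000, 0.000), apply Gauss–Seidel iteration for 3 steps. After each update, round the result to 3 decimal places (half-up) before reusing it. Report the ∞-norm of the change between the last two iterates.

0.432

Iteration 1:
  α = (-10 - (-4)·0.000 - (-1)·0.000) / (8) = -1.250
  β = (-11 - (-2)·-1.250 - (-1)·0.000) / (6) = -2.250
  γ = (0 - (-2)·-1.250 - (-2)·-2.250) / (5) = -1.400
Iteration 2:
  α = (-10 - (-4)·-2.250 - (-1)·-1.400) / (8) = -2.550
  β = (-11 - (-2)·-2.550 - (-1)·-1.400) / (6) = -2.917
  γ = (0 - (-2)·-2.550 - (-2)·-2.917) / (5) = -2.187
Iteration 3:
  α = (-10 - (-4)·-2.917 - (-1)·-2.187) / (8) = -2.982
  β = (-11 - (-2)·-2.982 - (-1)·-2.187) / (6) = -3.192
  γ = (0 - (-2)·-2.982 - (-2)·-3.192) / (5) = -2.470
Change: (-0.432, -0.275, -0.283) → max |·| = 0.432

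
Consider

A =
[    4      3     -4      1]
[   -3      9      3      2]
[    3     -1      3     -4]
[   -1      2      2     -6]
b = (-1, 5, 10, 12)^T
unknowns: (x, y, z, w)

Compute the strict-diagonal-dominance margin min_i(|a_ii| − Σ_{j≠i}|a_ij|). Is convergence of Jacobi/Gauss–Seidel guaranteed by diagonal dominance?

-5

row 1: |4| − (3+4+1) = -4
row 2: |9| − (3+3+2) = 1
row 3: |3| − (3+1+4) = -5
row 4: |-6| − (1+2+2) = 1
minimum over rows = -5 → not strictly diagonally dominant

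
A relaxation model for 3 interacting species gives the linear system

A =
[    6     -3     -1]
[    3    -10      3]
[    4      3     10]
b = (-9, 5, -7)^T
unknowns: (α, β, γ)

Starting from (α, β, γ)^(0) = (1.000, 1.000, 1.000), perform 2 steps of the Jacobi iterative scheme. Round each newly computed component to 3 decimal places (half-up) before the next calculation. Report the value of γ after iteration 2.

-0.397

Iteration 1:
  α = (-9 - (-3)·1.000 - (-1)·1.000) / (6) = -0.833
  β = (5 - (3)·1.000 - (3)·1.000) / (-10) = 0.100
  γ = (-7 - (4)·1.000 - (3)·1.000) / (10) = -1.400
Iteration 2:
  α = (-9 - (-3)·0.100 - (-1)·-1.400) / (6) = -1.683
  β = (5 - (3)·-0.833 - (3)·-1.400) / (-10) = -1.170
  γ = (-7 - (4)·-0.833 - (3)·0.100) / (10) = -0.397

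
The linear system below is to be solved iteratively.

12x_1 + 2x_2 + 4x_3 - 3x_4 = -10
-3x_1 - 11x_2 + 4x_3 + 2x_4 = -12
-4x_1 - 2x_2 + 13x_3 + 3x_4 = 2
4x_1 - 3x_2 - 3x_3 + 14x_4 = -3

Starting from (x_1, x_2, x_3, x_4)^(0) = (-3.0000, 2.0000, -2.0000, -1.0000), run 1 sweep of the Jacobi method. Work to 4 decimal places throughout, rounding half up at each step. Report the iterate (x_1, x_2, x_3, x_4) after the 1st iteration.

(-0.7500, 1.0000, -0.2308, 0.6429)

Iteration 1:
  x_1 = (-10 - (2)·2.0000 - (4)·-2.0000 - (-3)·-1.0000) / (12) = -0.7500
  x_2 = (-12 - (-3)·-3.0000 - (4)·-2.0000 - (2)·-1.0000) / (-11) = 1.0000
  x_3 = (2 - (-4)·-3.0000 - (-2)·2.0000 - (3)·-1.0000) / (13) = -0.2308
  x_4 = (-3 - (4)·-3.0000 - (-3)·2.0000 - (-3)·-2.0000) / (14) = 0.6429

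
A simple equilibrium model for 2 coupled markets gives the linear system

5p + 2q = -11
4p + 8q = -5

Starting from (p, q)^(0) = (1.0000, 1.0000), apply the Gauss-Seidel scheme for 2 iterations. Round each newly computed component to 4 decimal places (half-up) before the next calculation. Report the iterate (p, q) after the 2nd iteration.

Iteration 1:
  p = (-11 - (2)·1.0000) / (5) = -2.6000
  q = (-5 - (4)·-2.6000) / (8) = 0.6750
Iteration 2:
  p = (-11 - (2)·0.6750) / (5) = -2.4700
  q = (-5 - (4)·-2.4700) / (8) = 0.6100

(-2.4700, 0.6100)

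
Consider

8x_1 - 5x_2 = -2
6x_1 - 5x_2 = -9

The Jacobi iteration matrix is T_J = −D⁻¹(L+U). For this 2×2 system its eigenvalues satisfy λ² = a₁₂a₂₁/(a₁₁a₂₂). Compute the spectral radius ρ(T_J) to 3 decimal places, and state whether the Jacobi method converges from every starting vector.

0.866

a₁₂a₂₁/(a₁₁a₂₂) = (-5)·(6) / ((8)·(-5)) = 0.750000
ρ = √|0.750000| = √0.750000 = 0.866
ρ < 1, so Jacobi converges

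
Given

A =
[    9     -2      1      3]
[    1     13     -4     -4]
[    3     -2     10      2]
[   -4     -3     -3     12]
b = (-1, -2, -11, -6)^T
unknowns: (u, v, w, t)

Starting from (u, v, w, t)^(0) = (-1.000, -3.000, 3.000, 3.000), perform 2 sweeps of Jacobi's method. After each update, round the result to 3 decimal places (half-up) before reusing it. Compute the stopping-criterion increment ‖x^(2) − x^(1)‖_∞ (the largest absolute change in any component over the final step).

2.893

Iteration 1:
  u = (-1 - (-2)·-3.000 - (1)·3.000 - (3)·3.000) / (9) = -2.111
  v = (-2 - (1)·-1.000 - (-4)·3.000 - (-4)·3.000) / (13) = 1.769
  w = (-11 - (3)·-1.000 - (-2)·-3.000 - (2)·3.000) / (10) = -2.000
  t = (-6 - (-4)·-1.000 - (-3)·-3.000 - (-3)·3.000) / (12) = -0.833
Iteration 2:
  u = (-1 - (-2)·1.769 - (1)·-2.000 - (3)·-0.833) / (9) = 0.782
  v = (-2 - (1)·-2.111 - (-4)·-2.000 - (-4)·-0.833) / (13) = -0.863
  w = (-11 - (3)·-2.111 - (-2)·1.769 - (2)·-0.833) / (10) = 0.054
  t = (-6 - (-4)·-2.111 - (-3)·1.769 - (-3)·-2.000) / (12) = -1.261
Change: (2.893, -2.632, 2.054, -0.428) → max |·| = 2.893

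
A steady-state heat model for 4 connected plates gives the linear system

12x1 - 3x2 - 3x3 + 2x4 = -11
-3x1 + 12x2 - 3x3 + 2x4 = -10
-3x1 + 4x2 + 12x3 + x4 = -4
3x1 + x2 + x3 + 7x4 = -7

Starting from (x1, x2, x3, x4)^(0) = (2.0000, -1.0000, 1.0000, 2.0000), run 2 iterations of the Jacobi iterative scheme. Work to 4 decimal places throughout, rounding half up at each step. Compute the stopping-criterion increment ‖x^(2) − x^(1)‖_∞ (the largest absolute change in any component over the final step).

Iteration 1:
  x1 = (-11 - (-3)·-1.0000 - (-3)·1.0000 - (2)·2.0000) / (12) = -1.2500
  x2 = (-10 - (-3)·2.0000 - (-3)·1.0000 - (2)·2.0000) / (12) = -0.4167
  x3 = (-4 - (-3)·2.0000 - (4)·-1.0000 - (1)·2.0000) / (12) = 0.3333
  x4 = (-7 - (3)·2.0000 - (1)·-1.0000 - (1)·1.0000) / (7) = -1.8571
Iteration 2:
  x1 = (-11 - (-3)·-0.4167 - (-3)·0.3333 - (2)·-1.8571) / (12) = -0.6280
  x2 = (-10 - (-3)·-1.2500 - (-3)·0.3333 - (2)·-1.8571) / (12) = -0.7530
  x3 = (-4 - (-3)·-1.2500 - (4)·-0.4167 - (1)·-1.8571) / (12) = -0.3522
  x4 = (-7 - (3)·-1.2500 - (1)·-0.4167 - (1)·0.3333) / (7) = -0.4524
Change: (0.6220, -0.3363, -0.6855, 1.4047) → max |·| = 1.4047

1.4047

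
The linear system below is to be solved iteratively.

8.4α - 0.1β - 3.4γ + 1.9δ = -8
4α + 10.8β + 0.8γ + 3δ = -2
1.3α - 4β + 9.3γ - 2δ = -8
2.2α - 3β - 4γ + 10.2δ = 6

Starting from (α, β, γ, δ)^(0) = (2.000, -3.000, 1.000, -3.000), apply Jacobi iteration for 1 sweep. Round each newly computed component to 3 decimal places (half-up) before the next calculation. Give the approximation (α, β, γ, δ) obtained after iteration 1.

Iteration 1:
  α = (-8 - (-0.1)·-3.000 - (-3.4)·1.000 - (1.9)·-3.000) / (8.4) = 0.095
  β = (-2 - (4)·2.000 - (0.8)·1.000 - (3)·-3.000) / (10.8) = -0.167
  γ = (-8 - (1.3)·2.000 - (-4)·-3.000 - (-2)·-3.000) / (9.3) = -3.075
  δ = (6 - (2.2)·2.000 - (-3)·-3.000 - (-4)·1.000) / (10.2) = -0.333

(0.095, -0.167, -3.075, -0.333)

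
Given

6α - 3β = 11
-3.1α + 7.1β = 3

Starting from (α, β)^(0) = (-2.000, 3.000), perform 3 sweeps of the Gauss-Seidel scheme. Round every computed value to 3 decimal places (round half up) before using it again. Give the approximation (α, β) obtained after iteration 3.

Iteration 1:
  α = (11 - (-3)·3.000) / (6) = 3.333
  β = (3 - (-3.1)·3.333) / (7.1) = 1.878
Iteration 2:
  α = (11 - (-3)·1.878) / (6) = 2.772
  β = (3 - (-3.1)·2.772) / (7.1) = 1.633
Iteration 3:
  α = (11 - (-3)·1.633) / (6) = 2.650
  β = (3 - (-3.1)·2.650) / (7.1) = 1.580

(2.650, 1.580)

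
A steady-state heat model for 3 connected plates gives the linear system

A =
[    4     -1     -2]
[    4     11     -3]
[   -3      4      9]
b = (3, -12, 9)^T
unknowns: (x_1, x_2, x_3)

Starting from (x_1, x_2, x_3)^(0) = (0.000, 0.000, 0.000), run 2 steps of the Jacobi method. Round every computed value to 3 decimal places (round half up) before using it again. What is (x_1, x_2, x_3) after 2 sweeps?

Iteration 1:
  x_1 = (3 - (-1)·0.000 - (-2)·0.000) / (4) = 0.750
  x_2 = (-12 - (4)·0.000 - (-3)·0.000) / (11) = -1.091
  x_3 = (9 - (-3)·0.000 - (4)·0.000) / (9) = 1.000
Iteration 2:
  x_1 = (3 - (-1)·-1.091 - (-2)·1.000) / (4) = 0.977
  x_2 = (-12 - (4)·0.750 - (-3)·1.000) / (11) = -1.091
  x_3 = (9 - (-3)·0.750 - (4)·-1.091) / (9) = 1.735

(0.977, -1.091, 1.735)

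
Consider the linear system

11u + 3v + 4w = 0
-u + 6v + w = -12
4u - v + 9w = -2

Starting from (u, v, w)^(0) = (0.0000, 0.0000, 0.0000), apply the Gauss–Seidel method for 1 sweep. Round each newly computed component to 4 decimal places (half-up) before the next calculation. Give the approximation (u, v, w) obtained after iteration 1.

Iteration 1:
  u = (0 - (3)·0.0000 - (4)·0.0000) / (11) = 0.0000
  v = (-12 - (-1)·0.0000 - (1)·0.0000) / (6) = -2.0000
  w = (-2 - (4)·0.0000 - (-1)·-2.0000) / (9) = -0.4444

(0.0000, -2.0000, -0.4444)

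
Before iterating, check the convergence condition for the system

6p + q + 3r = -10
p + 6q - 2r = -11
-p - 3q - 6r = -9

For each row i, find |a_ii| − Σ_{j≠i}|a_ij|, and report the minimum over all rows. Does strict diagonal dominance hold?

row 1: |6| − (1+3) = 2
row 2: |6| − (1+2) = 3
row 3: |-6| − (1+3) = 2
minimum over rows = 2 → strictly diagonally dominant (convergence guaranteed)

2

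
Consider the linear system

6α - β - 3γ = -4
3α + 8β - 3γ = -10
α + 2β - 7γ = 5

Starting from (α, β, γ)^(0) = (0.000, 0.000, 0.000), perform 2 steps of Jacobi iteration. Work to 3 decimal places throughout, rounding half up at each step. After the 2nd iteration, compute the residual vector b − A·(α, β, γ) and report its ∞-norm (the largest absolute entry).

1.377

Iteration 1:
  α = (-4 - (-1)·0.000 - (-3)·0.000) / (6) = -0.667
  β = (-10 - (3)·0.000 - (-3)·0.000) / (8) = -1.250
  γ = (5 - (1)·0.000 - (2)·0.000) / (-7) = -0.714
Iteration 2:
  α = (-4 - (-1)·-1.250 - (-3)·-0.714) / (6) = -1.232
  β = (-10 - (3)·-0.667 - (-3)·-0.714) / (8) = -1.268
  γ = (5 - (1)·-0.667 - (2)·-1.250) / (-7) = -1.167
Residual b − A·x = (-1.377, 0.339, 0.599); ∞-norm = 1.377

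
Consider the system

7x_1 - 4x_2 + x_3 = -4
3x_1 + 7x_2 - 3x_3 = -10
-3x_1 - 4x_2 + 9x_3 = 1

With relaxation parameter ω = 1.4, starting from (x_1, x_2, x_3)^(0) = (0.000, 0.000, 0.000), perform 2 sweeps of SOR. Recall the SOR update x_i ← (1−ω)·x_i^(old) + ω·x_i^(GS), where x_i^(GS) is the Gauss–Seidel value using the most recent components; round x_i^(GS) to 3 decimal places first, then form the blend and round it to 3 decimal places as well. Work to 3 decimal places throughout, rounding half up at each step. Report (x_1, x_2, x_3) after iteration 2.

(-1.464, -1.212, -0.817)

Iteration 1:
  x_1: GS value = (-4 - (-4)·0.000 - (1)·0.000) / (7) = -0.571;  x_1 ← (1−ω)·0.000 + ω·-0.571 = -0.799
  x_2: GS value = (-10 - (3)·-0.799 - (-3)·0.000) / (7) = -1.086;  x_2 ← (1−ω)·0.000 + ω·-1.086 = -1.520
  x_3: GS value = (1 - (-3)·-0.799 - (-4)·-1.520) / (9) = -0.831;  x_3 ← (1−ω)·0.000 + ω·-0.831 = -1.163
Iteration 2:
  x_1: GS value = (-4 - (-4)·-1.520 - (1)·-1.163) / (7) = -1.274;  x_1 ← (1−ω)·-0.799 + ω·-1.274 = -1.464
  x_2: GS value = (-10 - (3)·-1.464 - (-3)·-1.163) / (7) = -1.300;  x_2 ← (1−ω)·-1.520 + ω·-1.300 = -1.212
  x_3: GS value = (1 - (-3)·-1.464 - (-4)·-1.212) / (9) = -0.916;  x_3 ← (1−ω)·-1.163 + ω·-0.916 = -0.817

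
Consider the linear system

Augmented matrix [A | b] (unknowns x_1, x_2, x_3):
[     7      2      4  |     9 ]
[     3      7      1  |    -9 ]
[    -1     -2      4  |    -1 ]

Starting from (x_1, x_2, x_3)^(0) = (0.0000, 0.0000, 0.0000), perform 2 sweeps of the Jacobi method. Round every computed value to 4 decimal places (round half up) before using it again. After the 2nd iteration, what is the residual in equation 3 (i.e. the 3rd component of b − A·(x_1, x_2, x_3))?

-0.5205

Iteration 1:
  x_1 = (9 - (2)·0.0000 - (4)·0.0000) / (7) = 1.2857
  x_2 = (-9 - (3)·0.0000 - (1)·0.0000) / (7) = -1.2857
  x_3 = (-1 - (-1)·0.0000 - (-2)·0.0000) / (4) = -0.2500
Iteration 2:
  x_1 = (9 - (2)·-1.2857 - (4)·-0.2500) / (7) = 1.7959
  x_2 = (-9 - (3)·1.2857 - (1)·-0.2500) / (7) = -1.8010
  x_3 = (-1 - (-1)·1.2857 - (-2)·-1.2857) / (4) = -0.5714
Residual b − A·x = (2.3163, -1.2093, -0.5205)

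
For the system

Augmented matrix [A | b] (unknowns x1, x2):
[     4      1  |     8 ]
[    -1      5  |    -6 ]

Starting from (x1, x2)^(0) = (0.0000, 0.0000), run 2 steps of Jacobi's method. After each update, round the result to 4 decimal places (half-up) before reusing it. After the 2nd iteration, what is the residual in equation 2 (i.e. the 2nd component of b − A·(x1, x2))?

0.3000

Iteration 1:
  x1 = (8 - (1)·0.0000) / (4) = 2.0000
  x2 = (-6 - (-1)·0.0000) / (5) = -1.2000
Iteration 2:
  x1 = (8 - (1)·-1.2000) / (4) = 2.3000
  x2 = (-6 - (-1)·2.0000) / (5) = -0.8000
Residual b − A·x = (-0.4000, 0.3000)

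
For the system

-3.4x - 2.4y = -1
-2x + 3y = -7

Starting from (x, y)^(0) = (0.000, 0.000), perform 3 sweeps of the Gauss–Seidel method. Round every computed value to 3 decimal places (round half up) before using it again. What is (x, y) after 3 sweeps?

Iteration 1:
  x = (-1 - (-2.4)·0.000) / (-3.4) = 0.294
  y = (-7 - (-2)·0.294) / (3) = -2.137
Iteration 2:
  x = (-1 - (-2.4)·-2.137) / (-3.4) = 1.803
  y = (-7 - (-2)·1.803) / (3) = -1.131
Iteration 3:
  x = (-1 - (-2.4)·-1.131) / (-3.4) = 1.092
  y = (-7 - (-2)·1.092) / (3) = -1.605

(1.092, -1.605)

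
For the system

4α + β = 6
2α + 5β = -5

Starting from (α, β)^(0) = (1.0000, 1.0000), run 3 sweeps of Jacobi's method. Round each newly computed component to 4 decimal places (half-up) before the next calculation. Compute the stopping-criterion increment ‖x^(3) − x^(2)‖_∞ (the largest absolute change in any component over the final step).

0.2400

Iteration 1:
  α = (6 - (1)·1.0000) / (4) = 1.2500
  β = (-5 - (2)·1.0000) / (5) = -1.4000
Iteration 2:
  α = (6 - (1)·-1.4000) / (4) = 1.8500
  β = (-5 - (2)·1.2500) / (5) = -1.5000
Iteration 3:
  α = (6 - (1)·-1.5000) / (4) = 1.8750
  β = (-5 - (2)·1.8500) / (5) = -1.7400
Change: (0.0250, -0.2400) → max |·| = 0.2400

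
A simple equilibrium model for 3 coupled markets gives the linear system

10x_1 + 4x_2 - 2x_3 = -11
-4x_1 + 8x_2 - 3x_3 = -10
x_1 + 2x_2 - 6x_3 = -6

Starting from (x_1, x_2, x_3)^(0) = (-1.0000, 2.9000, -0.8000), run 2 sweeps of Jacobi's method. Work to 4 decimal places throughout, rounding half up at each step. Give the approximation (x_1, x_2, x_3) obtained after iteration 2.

Iteration 1:
  x_1 = (-11 - (4)·2.9000 - (-2)·-0.8000) / (10) = -2.4200
  x_2 = (-10 - (-4)·-1.0000 - (-3)·-0.8000) / (8) = -2.0500
  x_3 = (-6 - (1)·-1.0000 - (2)·2.9000) / (-6) = 1.8000
Iteration 2:
  x_1 = (-11 - (4)·-2.0500 - (-2)·1.8000) / (10) = 0.0800
  x_2 = (-10 - (-4)·-2.4200 - (-3)·1.8000) / (8) = -1.7850
  x_3 = (-6 - (1)·-2.4200 - (2)·-2.0500) / (-6) = -0.0867

(0.0800, -1.7850, -0.0867)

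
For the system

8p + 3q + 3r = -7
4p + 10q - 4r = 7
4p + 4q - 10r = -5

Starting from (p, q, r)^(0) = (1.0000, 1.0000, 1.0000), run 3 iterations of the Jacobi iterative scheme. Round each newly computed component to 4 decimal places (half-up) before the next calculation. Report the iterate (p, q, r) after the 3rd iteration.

Iteration 1:
  p = (-7 - (3)·1.0000 - (3)·1.0000) / (8) = -1.6250
  q = (7 - (4)·1.0000 - (-4)·1.0000) / (10) = 0.7000
  r = (-5 - (4)·1.0000 - (4)·1.0000) / (-10) = 1.3000
Iteration 2:
  p = (-7 - (3)·0.7000 - (3)·1.3000) / (8) = -1.6250
  q = (7 - (4)·-1.6250 - (-4)·1.3000) / (10) = 1.8700
  r = (-5 - (4)·-1.6250 - (4)·0.7000) / (-10) = 0.1300
Iteration 3:
  p = (-7 - (3)·1.8700 - (3)·0.1300) / (8) = -1.6250
  q = (7 - (4)·-1.6250 - (-4)·0.1300) / (10) = 1.4020
  r = (-5 - (4)·-1.6250 - (4)·1.8700) / (-10) = 0.5980

(-1.6250, 1.4020, 0.5980)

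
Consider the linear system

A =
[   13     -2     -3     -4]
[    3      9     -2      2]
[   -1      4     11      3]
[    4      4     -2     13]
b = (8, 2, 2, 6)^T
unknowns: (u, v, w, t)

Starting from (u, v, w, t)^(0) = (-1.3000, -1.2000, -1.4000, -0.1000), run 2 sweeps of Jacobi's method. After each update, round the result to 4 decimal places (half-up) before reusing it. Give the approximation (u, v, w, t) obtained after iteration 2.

Iteration 1:
  u = (8 - (-2)·-1.2000 - (-3)·-1.4000 - (-4)·-0.1000) / (13) = 0.0769
  v = (2 - (3)·-1.3000 - (-2)·-1.4000 - (2)·-0.1000) / (9) = 0.3667
  w = (2 - (-1)·-1.3000 - (4)·-1.2000 - (3)·-0.1000) / (11) = 0.5273
  t = (6 - (4)·-1.3000 - (4)·-1.2000 - (-2)·-1.4000) / (13) = 1.0154
Iteration 2:
  u = (8 - (-2)·0.3667 - (-3)·0.5273 - (-4)·1.0154) / (13) = 1.1059
  v = (2 - (3)·0.0769 - (-2)·0.5273 - (2)·1.0154) / (9) = 0.0881
  w = (2 - (-1)·0.0769 - (4)·0.3667 - (3)·1.0154) / (11) = -0.2215
  t = (6 - (4)·0.0769 - (4)·0.3667 - (-2)·0.5273) / (13) = 0.4062

(1.1059, 0.0881, -0.2215, 0.4062)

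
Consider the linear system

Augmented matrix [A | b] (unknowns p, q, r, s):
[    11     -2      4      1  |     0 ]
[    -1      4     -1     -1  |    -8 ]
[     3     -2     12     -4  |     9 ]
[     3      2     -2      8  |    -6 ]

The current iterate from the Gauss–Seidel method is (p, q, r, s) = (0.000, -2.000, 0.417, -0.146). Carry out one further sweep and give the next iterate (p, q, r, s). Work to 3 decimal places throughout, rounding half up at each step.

One sweep:
  p = (0 - (-2)·-2.000 - (4)·0.417 - (1)·-0.146) / (11) = -0.502
  q = (-8 - (-1)·-0.502 - (-1)·0.417 - (-1)·-0.146) / (4) = -2.058
  r = (9 - (3)·-0.502 - (-2)·-2.058 - (-4)·-0.146) / (12) = 0.484
  s = (-6 - (3)·-0.502 - (2)·-2.058 - (-2)·0.484) / (8) = 0.074

(-0.502, -2.058, 0.484, 0.074)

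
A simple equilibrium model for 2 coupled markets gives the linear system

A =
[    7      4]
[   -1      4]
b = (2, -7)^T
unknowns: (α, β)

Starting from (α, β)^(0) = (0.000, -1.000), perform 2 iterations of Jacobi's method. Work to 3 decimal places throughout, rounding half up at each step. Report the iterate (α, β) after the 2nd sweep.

(1.286, -1.536)

Iteration 1:
  α = (2 - (4)·-1.000) / (7) = 0.857
  β = (-7 - (-1)·0.000) / (4) = -1.750
Iteration 2:
  α = (2 - (4)·-1.750) / (7) = 1.286
  β = (-7 - (-1)·0.857) / (4) = -1.536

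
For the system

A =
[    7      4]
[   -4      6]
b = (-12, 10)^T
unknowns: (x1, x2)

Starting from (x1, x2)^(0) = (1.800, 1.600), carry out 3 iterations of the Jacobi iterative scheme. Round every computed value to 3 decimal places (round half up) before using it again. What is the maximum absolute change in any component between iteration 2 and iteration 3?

1.688

Iteration 1:
  x1 = (-12 - (4)·1.600) / (7) = -2.629
  x2 = (10 - (-4)·1.800) / (6) = 2.867
Iteration 2:
  x1 = (-12 - (4)·2.867) / (7) = -3.353
  x2 = (10 - (-4)·-2.629) / (6) = -0.086
Iteration 3:
  x1 = (-12 - (4)·-0.086) / (7) = -1.665
  x2 = (10 - (-4)·-3.353) / (6) = -0.569
Change: (1.688, -0.483) → max |·| = 1.688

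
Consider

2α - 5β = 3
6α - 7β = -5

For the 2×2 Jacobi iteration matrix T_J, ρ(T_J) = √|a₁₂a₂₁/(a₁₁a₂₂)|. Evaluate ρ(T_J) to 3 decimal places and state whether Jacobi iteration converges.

1.464

a₁₂a₂₁/(a₁₁a₂₂) = (-5)·(6) / ((2)·(-7)) = 2.142857
ρ = √|2.142857| = √2.142857 = 1.464
ρ > 1, so Jacobi diverges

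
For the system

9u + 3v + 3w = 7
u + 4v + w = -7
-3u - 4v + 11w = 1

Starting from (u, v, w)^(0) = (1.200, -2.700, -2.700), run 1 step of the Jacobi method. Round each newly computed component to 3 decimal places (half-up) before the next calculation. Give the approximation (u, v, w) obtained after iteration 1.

(2.578, -1.375, -0.564)

Iteration 1:
  u = (7 - (3)·-2.700 - (3)·-2.700) / (9) = 2.578
  v = (-7 - (1)·1.200 - (1)·-2.700) / (4) = -1.375
  w = (1 - (-3)·1.200 - (-4)·-2.700) / (11) = -0.564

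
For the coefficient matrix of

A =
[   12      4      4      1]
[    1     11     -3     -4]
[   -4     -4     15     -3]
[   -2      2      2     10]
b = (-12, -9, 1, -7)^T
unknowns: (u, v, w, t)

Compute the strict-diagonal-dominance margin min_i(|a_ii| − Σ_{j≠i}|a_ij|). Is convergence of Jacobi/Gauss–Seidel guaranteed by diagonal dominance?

row 1: |12| − (4+4+1) = 3
row 2: |11| − (1+3+4) = 3
row 3: |15| − (4+4+3) = 4
row 4: |10| − (2+2+2) = 4
minimum over rows = 3 → strictly diagonally dominant (convergence guaranteed)

3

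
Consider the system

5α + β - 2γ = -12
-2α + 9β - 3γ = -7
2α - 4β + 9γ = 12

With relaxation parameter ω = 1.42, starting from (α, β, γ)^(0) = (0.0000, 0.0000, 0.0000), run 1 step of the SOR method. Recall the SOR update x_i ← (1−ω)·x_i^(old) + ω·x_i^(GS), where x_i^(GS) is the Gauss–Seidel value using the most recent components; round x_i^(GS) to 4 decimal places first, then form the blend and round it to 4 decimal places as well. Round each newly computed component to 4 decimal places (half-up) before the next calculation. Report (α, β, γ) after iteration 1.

(-3.4080, -2.1798, 1.5931)

Iteration 1:
  α: GS value = (-12 - (1)·0.0000 - (-2)·0.0000) / (5) = -2.4000;  α ← (1−ω)·0.0000 + ω·-2.4000 = -3.4080
  β: GS value = (-7 - (-2)·-3.4080 - (-3)·0.0000) / (9) = -1.5351;  β ← (1−ω)·0.0000 + ω·-1.5351 = -2.1798
  γ: GS value = (12 - (2)·-3.4080 - (-4)·-2.1798) / (9) = 1.1219;  γ ← (1−ω)·0.0000 + ω·1.1219 = 1.5931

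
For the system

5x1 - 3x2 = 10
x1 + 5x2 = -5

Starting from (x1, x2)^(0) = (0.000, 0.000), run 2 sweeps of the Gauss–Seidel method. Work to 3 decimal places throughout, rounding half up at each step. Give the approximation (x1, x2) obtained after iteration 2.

(1.160, -1.232)

Iteration 1:
  x1 = (10 - (-3)·0.000) / (5) = 2.000
  x2 = (-5 - (1)·2.000) / (5) = -1.400
Iteration 2:
  x1 = (10 - (-3)·-1.400) / (5) = 1.160
  x2 = (-5 - (1)·1.160) / (5) = -1.232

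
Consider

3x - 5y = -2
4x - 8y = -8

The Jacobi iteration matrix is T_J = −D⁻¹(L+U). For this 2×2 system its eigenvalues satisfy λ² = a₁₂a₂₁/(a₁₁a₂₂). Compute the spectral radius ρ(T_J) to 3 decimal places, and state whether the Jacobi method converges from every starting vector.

0.913

a₁₂a₂₁/(a₁₁a₂₂) = (-5)·(4) / ((3)·(-8)) = 0.833333
ρ = √|0.833333| = √0.833333 = 0.913
ρ < 1, so Jacobi converges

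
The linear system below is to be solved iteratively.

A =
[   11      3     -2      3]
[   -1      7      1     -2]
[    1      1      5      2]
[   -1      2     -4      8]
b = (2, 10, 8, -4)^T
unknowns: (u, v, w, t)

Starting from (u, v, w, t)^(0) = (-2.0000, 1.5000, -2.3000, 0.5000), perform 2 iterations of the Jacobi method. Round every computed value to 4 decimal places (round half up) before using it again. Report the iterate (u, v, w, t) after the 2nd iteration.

Iteration 1:
  u = (2 - (3)·1.5000 - (-2)·-2.3000 - (3)·0.5000) / (11) = -0.7818
  v = (10 - (-1)·-2.0000 - (1)·-2.3000 - (-2)·0.5000) / (7) = 1.6143
  w = (8 - (1)·-2.0000 - (1)·1.5000 - (2)·0.5000) / (5) = 1.5000
  t = (-4 - (-1)·-2.0000 - (2)·1.5000 - (-4)·-2.3000) / (8) = -2.2750
Iteration 2:
  u = (2 - (3)·1.6143 - (-2)·1.5000 - (3)·-2.2750) / (11) = 0.6347
  v = (10 - (-1)·-0.7818 - (1)·1.5000 - (-2)·-2.2750) / (7) = 0.4526
  w = (8 - (1)·-0.7818 - (1)·1.6143 - (2)·-2.2750) / (5) = 2.3435
  t = (-4 - (-1)·-0.7818 - (2)·1.6143 - (-4)·1.5000) / (8) = -0.2513

(0.6347, 0.4526, 2.3435, -0.2513)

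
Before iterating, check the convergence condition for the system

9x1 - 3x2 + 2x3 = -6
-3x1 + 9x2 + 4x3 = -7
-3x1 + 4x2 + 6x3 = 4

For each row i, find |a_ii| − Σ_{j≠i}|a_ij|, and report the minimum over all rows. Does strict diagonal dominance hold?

row 1: |9| − (3+2) = 4
row 2: |9| − (3+4) = 2
row 3: |6| − (3+4) = -1
minimum over rows = -1 → not strictly diagonally dominant

-1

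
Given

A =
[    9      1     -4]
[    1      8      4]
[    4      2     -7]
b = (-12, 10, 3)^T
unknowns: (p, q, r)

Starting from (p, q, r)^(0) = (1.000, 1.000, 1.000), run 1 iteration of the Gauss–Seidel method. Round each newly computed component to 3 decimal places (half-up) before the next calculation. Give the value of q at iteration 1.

0.875

Iteration 1:
  p = (-12 - (1)·1.000 - (-4)·1.000) / (9) = -1.000
  q = (10 - (1)·-1.000 - (4)·1.000) / (8) = 0.875
  r = (3 - (4)·-1.000 - (2)·0.875) / (-7) = -0.750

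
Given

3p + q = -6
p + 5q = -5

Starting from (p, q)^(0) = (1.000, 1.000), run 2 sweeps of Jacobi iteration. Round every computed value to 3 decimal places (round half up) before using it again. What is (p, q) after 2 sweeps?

Iteration 1:
  p = (-6 - (1)·1.000) / (3) = -2.333
  q = (-5 - (1)·1.000) / (5) = -1.200
Iteration 2:
  p = (-6 - (1)·-1.200) / (3) = -1.600
  q = (-5 - (1)·-2.333) / (5) = -0.533

(-1.600, -0.533)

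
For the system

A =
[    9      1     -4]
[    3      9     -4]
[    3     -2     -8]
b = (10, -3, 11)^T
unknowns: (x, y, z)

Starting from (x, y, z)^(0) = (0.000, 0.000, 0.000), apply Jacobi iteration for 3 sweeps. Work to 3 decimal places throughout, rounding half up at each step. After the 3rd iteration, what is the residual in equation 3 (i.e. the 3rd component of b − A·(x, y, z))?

-0.166

Iteration 1:
  x = (10 - (1)·0.000 - (-4)·0.000) / (9) = 1.111
  y = (-3 - (3)·0.000 - (-4)·0.000) / (9) = -0.333
  z = (11 - (3)·0.000 - (-2)·0.000) / (-8) = -1.375
Iteration 2:
  x = (10 - (1)·-0.333 - (-4)·-1.375) / (9) = 0.537
  y = (-3 - (3)·1.111 - (-4)·-1.375) / (9) = -1.315
  z = (11 - (3)·1.111 - (-2)·-0.333) / (-8) = -0.875
Iteration 3:
  x = (10 - (1)·-1.315 - (-4)·-0.875) / (9) = 0.868
  y = (-3 - (3)·0.537 - (-4)·-0.875) / (9) = -0.901
  z = (11 - (3)·0.537 - (-2)·-1.315) / (-8) = -0.845
Residual b − A·x = (-0.291, -0.875, -0.166)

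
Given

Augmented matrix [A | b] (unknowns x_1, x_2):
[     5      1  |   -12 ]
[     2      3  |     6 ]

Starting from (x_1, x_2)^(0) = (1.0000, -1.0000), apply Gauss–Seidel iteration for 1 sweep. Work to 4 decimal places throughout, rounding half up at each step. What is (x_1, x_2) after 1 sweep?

Iteration 1:
  x_1 = (-12 - (1)·-1.0000) / (5) = -2.2000
  x_2 = (6 - (2)·-2.2000) / (3) = 3.4667

(-2.2000, 3.4667)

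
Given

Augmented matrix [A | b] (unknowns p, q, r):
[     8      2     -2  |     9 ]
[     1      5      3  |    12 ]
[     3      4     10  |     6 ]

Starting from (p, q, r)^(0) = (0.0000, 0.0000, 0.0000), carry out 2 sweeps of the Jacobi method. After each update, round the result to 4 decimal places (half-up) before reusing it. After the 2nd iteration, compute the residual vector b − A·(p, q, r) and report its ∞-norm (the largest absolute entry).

Iteration 1:
  p = (9 - (2)·0.0000 - (-2)·0.0000) / (8) = 1.1250
  q = (12 - (1)·0.0000 - (3)·0.0000) / (5) = 2.4000
  r = (6 - (3)·0.0000 - (4)·0.0000) / (10) = 0.6000
Iteration 2:
  p = (9 - (2)·2.4000 - (-2)·0.6000) / (8) = 0.6750
  q = (12 - (1)·1.1250 - (3)·0.6000) / (5) = 1.8150
  r = (6 - (3)·1.1250 - (4)·2.4000) / (10) = -0.6975
Residual b − A·x = (-1.4250, 4.3425, 3.6900); ∞-norm = 4.3425

4.3425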